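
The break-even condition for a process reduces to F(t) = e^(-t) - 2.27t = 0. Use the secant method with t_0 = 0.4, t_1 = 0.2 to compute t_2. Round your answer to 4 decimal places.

F(0.4) = -0.237680, F(0.2) = 0.364731
t_2 = 0.200000 − 0.364731·(0.200000 − 0.400000) / (0.364731 − (-0.237680)) = 0.200000 − (-0.072946)/(0.602411) = 0.321090

0.3211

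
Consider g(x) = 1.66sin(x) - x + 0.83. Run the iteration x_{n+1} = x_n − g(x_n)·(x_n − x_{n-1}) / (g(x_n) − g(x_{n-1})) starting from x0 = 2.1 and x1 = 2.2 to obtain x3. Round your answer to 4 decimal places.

g(2.1) = 0.162928, g(2.2) = -0.027896
x2 = 2.200000 − (-0.027896)·(2.200000 − 2.100000) / (-0.027896 − 0.162928) = 2.200000 − (-0.002790)/(-0.190824) = 2.185381
g(2.185381) = 0.000860
x3 = 2.185381 − 0.000860·(2.185381 − 2.200000) / (0.000860 − (-0.027896)) = 2.185381 − (-0.000013)/(0.028756) = 2.185818

2.1858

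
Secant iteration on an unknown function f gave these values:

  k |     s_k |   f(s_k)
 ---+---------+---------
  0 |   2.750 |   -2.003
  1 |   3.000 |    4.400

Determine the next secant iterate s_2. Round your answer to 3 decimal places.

2.828

s_2 = 3.000 − 4.400·(3.000 − 2.750) / (4.400 − (-2.003))
   = 3.000 − (1.10000)/(6.40300) = 2.82821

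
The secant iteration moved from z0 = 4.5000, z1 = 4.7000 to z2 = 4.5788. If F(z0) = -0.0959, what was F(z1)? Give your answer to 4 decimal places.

The secant line through (4.5000, -0.0959) and (4.7000, F(z1)) crosses zero at z2 = 4.5788.
So (4.5000, -0.0959), (4.7000, F(z1)), (4.5788, 0) are collinear:
F(z1) = -0.0959 · (4.7000 − 4.5788) / (4.5000 − 4.5788) = -0.0959 · (0.121200)/(-0.078800) = 0.147501

0.1475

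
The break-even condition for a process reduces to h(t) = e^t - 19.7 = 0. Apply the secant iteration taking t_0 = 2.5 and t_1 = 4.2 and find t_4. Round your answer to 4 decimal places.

h(2.5) = -7.517506, h(4.2) = 46.986331
t_2 = 4.200000 − 46.986331·(4.200000 − 2.500000) / (46.986331 − (-7.517506)) = 4.200000 − (79.876763)/(54.503837) = 2.734475
h(2.734475) = -4.298352
t_3 = 2.734475 − (-4.298352)·(2.734475 − 4.200000) / (-4.298352 − 46.986331) = 2.734475 − (6.299345)/(-51.284683) = 2.857305
h(2.857305) = -2.285461
t_4 = 2.857305 − (-2.285461)·(2.857305 − 2.734475) / (-2.285461 − (-4.298352)) = 2.857305 − (-0.280725)/(2.012891) = 2.996769

2.9968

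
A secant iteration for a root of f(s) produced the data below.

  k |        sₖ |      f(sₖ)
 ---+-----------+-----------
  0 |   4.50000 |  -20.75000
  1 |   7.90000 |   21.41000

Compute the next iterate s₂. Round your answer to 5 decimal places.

6.17339

s₂ = 7.90000 − 21.41000·(7.90000 − 4.50000) / (21.41000 − (-20.75000))
   = 7.90000 − (72.7940000)/(42.1600000) = 6.1733871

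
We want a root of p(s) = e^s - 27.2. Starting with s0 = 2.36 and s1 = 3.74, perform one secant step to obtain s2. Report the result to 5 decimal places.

p(2.36) = -16.6090485, p(3.74) = 14.8979902
s2 = 3.7400000 − 14.8979902·(3.7400000 − 2.3600000) / (14.8979902 − (-16.6090485)) = 3.7400000 − (20.5592264)/(31.5070387) = 3.0874720

3.08747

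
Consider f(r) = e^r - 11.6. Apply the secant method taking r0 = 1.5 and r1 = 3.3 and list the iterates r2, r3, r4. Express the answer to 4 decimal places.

f(1.5) = -7.118311, f(3.3) = 15.512639
r2 = 3.300000 − 15.512639·(3.300000 − 1.500000) / (15.512639 − (-7.118311)) = 3.300000 − (27.922750)/(22.630950) = 2.066170
f(2.066170) = -3.705473
r3 = 2.066170 − (-3.705473)·(2.066170 − 3.300000) / (-3.705473 − 15.512639) = 2.066170 − (4.571924)/(-19.218112) = 2.304066
f(2.304066) = -1.585176
r4 = 2.304066 − (-1.585176)·(2.304066 − 2.066170) / (-1.585176 − (-3.705473)) = 2.304066 − (-0.377108)/(2.120297) = 2.481923

2.0662, 2.3041, 2.4819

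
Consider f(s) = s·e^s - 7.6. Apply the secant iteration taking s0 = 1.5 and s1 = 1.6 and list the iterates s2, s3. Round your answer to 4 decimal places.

1.5730, 1.5743

f(1.5) = -0.877466, f(1.6) = 0.324852
s2 = 1.600000 − 0.324852·(1.600000 − 1.500000) / (0.324852 − (-0.877466)) = 1.600000 − (0.032485)/(1.202318) = 1.572981
f(1.572981) = -0.016659
s3 = 1.572981 − (-0.016659)·(1.572981 − 1.600000) / (-0.016659 − 0.324852) = 1.572981 − (0.000450)/(-0.341511) = 1.574299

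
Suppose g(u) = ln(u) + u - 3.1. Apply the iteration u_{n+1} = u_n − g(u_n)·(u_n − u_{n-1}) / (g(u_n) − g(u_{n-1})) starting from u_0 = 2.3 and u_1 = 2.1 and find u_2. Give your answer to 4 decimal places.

g(2.3) = 0.032909, g(2.1) = -0.258063
u_2 = 2.100000 − (-0.258063)·(2.100000 − 2.300000) / (-0.258063 − 0.032909) = 2.100000 − (0.051613)/(-0.290972) = 2.277380

2.2774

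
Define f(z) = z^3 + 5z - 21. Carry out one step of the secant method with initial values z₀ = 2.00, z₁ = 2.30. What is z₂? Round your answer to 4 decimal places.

2.1588

f(2.00) = -3.000000, f(2.30) = 2.667000
z₂ = 2.300000 − 2.667000·(2.300000 − 2.000000) / (2.667000 − (-3.000000)) = 2.300000 − (0.800100)/(5.667000) = 2.158814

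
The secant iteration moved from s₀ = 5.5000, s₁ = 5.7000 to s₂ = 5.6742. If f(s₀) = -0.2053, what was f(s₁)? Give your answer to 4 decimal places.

0.0304

The secant line through (5.5000, -0.2053) and (5.7000, f(s₁)) crosses zero at s₂ = 5.6742.
So (5.5000, -0.2053), (5.7000, f(s₁)), (5.6742, 0) are collinear:
f(s₁) = -0.2053 · (5.7000 − 5.6742) / (5.5000 − 5.6742) = -0.2053 · (0.025800)/(-0.174200) = 0.030406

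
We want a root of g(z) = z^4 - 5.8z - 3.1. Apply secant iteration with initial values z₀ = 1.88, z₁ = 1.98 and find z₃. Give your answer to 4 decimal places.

g(1.88) = -1.512017, g(1.98) = 0.785536
z₂ = 1.980000 − 0.785536·(1.980000 − 1.880000) / (0.785536 − (-1.512017)) = 1.980000 − (0.078554)/(2.297553) = 1.945810
g(1.945810) = -0.050568
z₃ = 1.945810 − (-0.050568)·(1.945810 − 1.980000) / (-0.050568 − 0.785536) = 1.945810 − (0.001729)/(-0.836104) = 1.947878

1.9479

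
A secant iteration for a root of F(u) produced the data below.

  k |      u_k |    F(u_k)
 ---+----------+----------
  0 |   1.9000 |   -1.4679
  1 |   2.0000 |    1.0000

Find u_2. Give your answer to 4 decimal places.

u_2 = 2.0000 − 1.0000·(2.0000 − 1.9000) / (1.0000 − (-1.4679))
   = 2.0000 − (0.100000)/(2.467900) = 1.959480

1.9595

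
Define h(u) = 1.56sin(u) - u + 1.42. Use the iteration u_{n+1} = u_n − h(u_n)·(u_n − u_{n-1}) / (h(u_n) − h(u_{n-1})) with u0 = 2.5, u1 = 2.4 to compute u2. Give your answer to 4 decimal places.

2.4335

h(2.5) = -0.146383, h(2.4) = 0.073723
u2 = 2.400000 − 0.073723·(2.400000 − 2.500000) / (0.073723 − (-0.146383)) = 2.400000 − (-0.007372)/(0.220106) = 2.433494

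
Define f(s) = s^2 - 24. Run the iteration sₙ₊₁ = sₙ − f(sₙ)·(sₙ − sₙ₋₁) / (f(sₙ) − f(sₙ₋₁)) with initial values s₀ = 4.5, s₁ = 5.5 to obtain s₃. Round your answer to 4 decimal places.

4.8976

f(4.5) = -3.750000, f(5.5) = 6.250000
s₂ = 5.500000 − 6.250000·(5.500000 − 4.500000) / (6.250000 − (-3.750000)) = 5.500000 − (6.250000)/(10.000000) = 4.875000
f(4.875000) = -0.234375
s₃ = 4.875000 − (-0.234375)·(4.875000 − 5.500000) / (-0.234375 − 6.250000) = 4.875000 − (0.146484)/(-6.484375) = 4.897590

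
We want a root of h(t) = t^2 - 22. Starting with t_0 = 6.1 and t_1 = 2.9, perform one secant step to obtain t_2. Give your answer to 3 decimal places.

4.410

h(6.1) = 15.21000, h(2.9) = -13.59000
t_2 = 2.90000 − (-13.59000)·(2.90000 − 6.10000) / (-13.59000 − 15.21000) = 2.90000 − (43.48800)/(-28.80000) = 4.41000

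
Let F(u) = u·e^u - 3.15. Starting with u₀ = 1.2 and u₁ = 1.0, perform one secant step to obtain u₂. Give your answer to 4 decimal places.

F(1.2) = 0.834140, F(1.0) = -0.431718
u₂ = 1.000000 − (-0.431718)·(1.000000 − 1.200000) / (-0.431718 − 0.834140) = 1.000000 − (0.086344)/(-1.265858) = 1.068210

1.0682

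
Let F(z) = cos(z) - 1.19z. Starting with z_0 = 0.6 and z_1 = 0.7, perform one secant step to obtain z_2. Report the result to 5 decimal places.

F(0.6) = 0.1113356, F(0.7) = -0.0681578
z_2 = 0.7000000 − (-0.0681578)·(0.7000000 − 0.6000000) / (-0.0681578 − 0.1113356) = 0.7000000 − (-0.0068158)/(-0.1794934) = 0.6620277

0.66203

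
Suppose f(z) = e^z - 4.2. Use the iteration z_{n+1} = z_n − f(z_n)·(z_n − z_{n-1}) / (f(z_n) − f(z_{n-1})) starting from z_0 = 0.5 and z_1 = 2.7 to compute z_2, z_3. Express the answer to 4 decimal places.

0.9242, 1.1656

f(0.5) = -2.551279, f(2.7) = 10.679732
z_2 = 2.700000 − 10.679732·(2.700000 − 0.500000) / (10.679732 − (-2.551279)) = 2.700000 − (23.495410)/(13.231010) = 0.924217
f(0.924217) = -1.680107
z_3 = 0.924217 − (-1.680107)·(0.924217 − 2.700000) / (-1.680107 − 10.679732) = 0.924217 − (2.983506)/(-12.359839) = 1.165604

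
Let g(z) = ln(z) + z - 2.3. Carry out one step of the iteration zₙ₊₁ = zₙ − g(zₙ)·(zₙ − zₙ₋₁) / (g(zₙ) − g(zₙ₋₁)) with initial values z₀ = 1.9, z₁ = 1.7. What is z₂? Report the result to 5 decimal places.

1.74458

g(1.9) = 0.2418539, g(1.7) = -0.0693717
z₂ = 1.7000000 − (-0.0693717)·(1.7000000 − 1.9000000) / (-0.0693717 − 0.2418539) = 1.7000000 − (0.0138743)/(-0.3112256) = 1.7445797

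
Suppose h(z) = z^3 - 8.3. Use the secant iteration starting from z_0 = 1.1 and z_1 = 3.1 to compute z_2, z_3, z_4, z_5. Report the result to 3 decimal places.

h(1.1) = -6.96900, h(3.1) = 21.49100
z_2 = 3.10000 − 21.49100·(3.10000 − 1.10000) / (21.49100 − (-6.96900)) = 3.10000 − (42.98200)/(28.46000) = 1.58974
h(1.58974) = -4.28229
z_3 = 1.58974 − (-4.28229)·(1.58974 − 3.10000) / (-4.28229 − 21.49100) = 1.58974 − (6.46738)/(-25.77329) = 1.84067
h(1.84067) = -2.06366
z_4 = 1.84067 − (-2.06366)·(1.84067 − 1.58974) / (-2.06366 − (-4.28229)) = 1.84067 − (-0.51784)/(2.21864) = 2.07408
h(2.07408) = 0.62226
z_5 = 2.07408 − 0.62226·(2.07408 − 1.84067) / (0.62226 − (-2.06366)) = 2.07408 − (0.14524)/(2.68592) = 2.02000

1.590, 1.841, 2.074, 2.020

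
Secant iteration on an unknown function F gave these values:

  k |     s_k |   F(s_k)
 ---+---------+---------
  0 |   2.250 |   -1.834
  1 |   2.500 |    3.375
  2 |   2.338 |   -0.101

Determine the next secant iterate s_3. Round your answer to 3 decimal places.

2.343

s_3 = 2.338 − (-0.101)·(2.338 − 2.500) / (-0.101 − 3.375)
   = 2.338 − (0.01636)/(-3.47600) = 2.34271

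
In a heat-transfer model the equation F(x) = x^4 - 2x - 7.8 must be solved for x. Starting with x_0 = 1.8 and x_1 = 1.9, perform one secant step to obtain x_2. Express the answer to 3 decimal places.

1.839

F(1.8) = -0.90240, F(1.9) = 1.43210
x_2 = 1.90000 − 1.43210·(1.90000 − 1.80000) / (1.43210 − (-0.90240)) = 1.90000 − (0.14321)/(2.33450) = 1.83865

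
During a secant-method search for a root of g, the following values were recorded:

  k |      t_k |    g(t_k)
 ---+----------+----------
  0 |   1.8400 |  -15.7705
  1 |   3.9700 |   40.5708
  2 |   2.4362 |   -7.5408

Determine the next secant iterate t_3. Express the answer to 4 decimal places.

2.6766

t_3 = 2.4362 − (-7.5408)·(2.4362 − 3.9700) / (-7.5408 − 40.5708)
   = 2.4362 − (11.566079)/(-48.111600) = 2.676601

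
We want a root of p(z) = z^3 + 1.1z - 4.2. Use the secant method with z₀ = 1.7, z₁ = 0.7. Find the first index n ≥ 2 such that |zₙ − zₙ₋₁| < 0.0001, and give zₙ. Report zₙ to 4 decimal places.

p(1.7) = 2.583000, p(0.7) = -3.087000
z₂ = 0.700000 − (-3.087000)·(-1.000000)/(-5.670000) = 1.244444;  |Δ| = 0.544444
p(1.244444) = -0.903912
z₃ = 1.244444 − (-0.903912)·(0.544444)/(2.183088) = 1.469873;  |Δ| = 0.225428
p(1.469873) = 0.592559
z₄ = 1.469873 − 0.592559·(0.225428)/(1.496471) = 1.380610;  |Δ| = 0.089263
p(1.380610) = -0.049772
z₅ = 1.380610 − (-0.049772)·(-0.089263)/(-0.642331) = 1.387526;  |Δ| = 0.006917
p(1.387526) = -0.002414
z₆ = 1.387526 − (-0.002414)·(0.006917)/(0.047358) = 1.387879;  |Δ| = 0.000353
p(1.387879) = 0.000011
z₇ = 1.387879 − 0.000011·(0.000353)/(0.002424) = 1.387877;  |Δ| = 0.000002
|z₇ − z₆| = 0.000002 < 0.0001

n = 7, zₙ = 1.3879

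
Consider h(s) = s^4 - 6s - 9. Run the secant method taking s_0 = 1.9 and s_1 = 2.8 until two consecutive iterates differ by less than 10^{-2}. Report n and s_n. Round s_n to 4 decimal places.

n = 5, s_n = 2.1654

h(1.9) = -7.367900, h(2.8) = 35.665600
s_2 = 2.800000 − 35.665600·(0.900000)/(43.033500) = 2.054092;  |Δ| = 0.745908
h(2.054092) = -3.522116
s_3 = 2.054092 − (-3.522116)·(-0.745908)/(-39.187716) = 2.121133;  |Δ| = 0.067041
h(2.121133) = -1.483964
s_4 = 2.121133 − (-1.483964)·(0.067041)/(2.038152) = 2.169944;  |Δ| = 0.048812
h(2.169944) = 0.151803
s_5 = 2.169944 − 0.151803·(0.048812)/(1.635767) = 2.165415;  |Δ| = 0.004530
|s_5 − s_4| = 0.004530 < 10^{-2}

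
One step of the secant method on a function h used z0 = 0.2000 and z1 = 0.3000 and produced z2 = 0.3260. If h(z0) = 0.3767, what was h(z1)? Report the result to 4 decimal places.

The secant line through (0.2000, 0.3767) and (0.3000, h(z1)) crosses zero at z2 = 0.3260.
So (0.2000, 0.3767), (0.3000, h(z1)), (0.3260, 0) are collinear:
h(z1) = 0.3767 · (0.3000 − 0.3260) / (0.2000 − 0.3260) = 0.3767 · (-0.026000)/(-0.126000) = 0.077732

0.0777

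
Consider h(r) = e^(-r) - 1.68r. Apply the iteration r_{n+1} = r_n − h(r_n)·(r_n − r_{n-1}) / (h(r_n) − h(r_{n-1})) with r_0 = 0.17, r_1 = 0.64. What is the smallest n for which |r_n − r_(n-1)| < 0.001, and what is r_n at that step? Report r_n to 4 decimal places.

h(0.17) = 0.558065, h(0.64) = -0.547908
r_2 = 0.640000 − (-0.547908)·(0.470000)/(-1.105972) = 0.407158;  |Δ| = 0.232842
h(0.407158) = -0.018487
r_3 = 0.407158 − (-0.018487)·(-0.232842)/(0.529421) = 0.399028;  |Δ| = 0.008131
h(0.399028) = 0.000606
r_4 = 0.399028 − 0.000606·(-0.008131)/(0.019093) = 0.399286;  |Δ| = 0.000258
|r_4 − r_3| = 0.000258 < 0.001

n = 4, r_n = 0.3993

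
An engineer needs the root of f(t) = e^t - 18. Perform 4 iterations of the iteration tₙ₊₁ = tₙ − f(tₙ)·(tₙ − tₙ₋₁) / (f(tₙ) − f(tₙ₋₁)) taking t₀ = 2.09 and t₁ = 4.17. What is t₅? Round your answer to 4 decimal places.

2.8837

f(2.09) = -9.915085, f(4.17) = 46.715452
t₂ = 4.170000 − 46.715452·(4.170000 − 2.090000) / (46.715452 − (-9.915085)) = 4.170000 − (97.168140)/(56.630537) = 2.454174
f(2.454174) = -6.363181
t₃ = 2.454174 − (-6.363181)·(2.454174 − 4.170000) / (-6.363181 − 46.715452) = 2.454174 − (10.918110)/(-53.078633) = 2.659871
f(2.659871) = -3.705555
t₄ = 2.659871 − (-3.705555)·(2.659871 − 2.454174) / (-3.705555 − (-6.363181)) = 2.659871 − (-0.762221)/(2.657626) = 2.946676
f(2.946676) = 1.042556
t₅ = 2.946676 − 1.042556·(2.946676 − 2.659871) / (1.042556 − (-3.705555)) = 2.946676 − (0.299010)/(4.748110) = 2.883702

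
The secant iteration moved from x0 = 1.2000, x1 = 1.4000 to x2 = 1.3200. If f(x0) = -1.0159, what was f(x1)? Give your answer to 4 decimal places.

The secant line through (1.2000, -1.0159) and (1.4000, f(x1)) crosses zero at x2 = 1.3200.
So (1.2000, -1.0159), (1.4000, f(x1)), (1.3200, 0) are collinear:
f(x1) = -1.0159 · (1.4000 − 1.3200) / (1.2000 − 1.3200) = -1.0159 · (0.080000)/(-0.120000) = 0.677267

0.6773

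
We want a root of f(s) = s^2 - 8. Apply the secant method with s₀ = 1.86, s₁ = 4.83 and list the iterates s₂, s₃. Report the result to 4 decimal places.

2.5387, 2.7497

f(1.86) = -4.540400, f(4.83) = 15.328900
s₂ = 4.830000 − 15.328900·(4.830000 − 1.860000) / (15.328900 − (-4.540400)) = 4.830000 − (45.526833)/(19.869300) = 2.538685
f(2.538685) = -1.555080
s₃ = 2.538685 − (-1.555080)·(2.538685 − 4.830000) / (-1.555080 − 15.328900) = 2.538685 − (3.563180)/(-16.883980) = 2.749724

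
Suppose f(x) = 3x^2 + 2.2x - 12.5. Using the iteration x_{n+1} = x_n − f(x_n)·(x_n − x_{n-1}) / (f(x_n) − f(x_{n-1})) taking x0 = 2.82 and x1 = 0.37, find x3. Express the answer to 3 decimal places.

1.916

f(2.82) = 17.56120, f(0.37) = -11.27530
x2 = 0.37000 − (-11.27530)·(0.37000 − 2.82000) / (-11.27530 − 17.56120) = 0.37000 − (27.62448)/(-28.83650) = 1.32797
f(1.32797) = -4.28796
x3 = 1.32797 − (-4.28796)·(1.32797 − 0.37000) / (-4.28796 − (-11.27530)) = 1.32797 − (-4.10773)/(6.98734) = 1.91585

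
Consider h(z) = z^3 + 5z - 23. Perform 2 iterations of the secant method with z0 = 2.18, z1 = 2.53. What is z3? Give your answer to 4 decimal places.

h(2.18) = -1.739768, h(2.53) = 5.844277
z2 = 2.530000 − 5.844277·(2.530000 − 2.180000) / (5.844277 − (-1.739768)) = 2.530000 − (2.045497)/(7.584045) = 2.260289
h(2.260289) = -0.150941
z3 = 2.260289 − (-0.150941)·(2.260289 − 2.530000) / (-0.150941 − 5.844277) = 2.260289 − (0.040710)/(-5.995218) = 2.267080

2.2671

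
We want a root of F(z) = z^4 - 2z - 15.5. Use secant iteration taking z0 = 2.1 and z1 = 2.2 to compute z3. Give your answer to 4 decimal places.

2.1071

F(2.1) = -0.251900, F(2.2) = 3.525600
z2 = 2.200000 − 3.525600·(2.200000 − 2.100000) / (3.525600 − (-0.251900)) = 2.200000 − (0.352560)/(3.777500) = 2.106668
F(2.106668) = -0.017032
z3 = 2.106668 − (-0.017032)·(2.106668 − 2.200000) / (-0.017032 − 3.525600) = 2.106668 − (0.001590)/(-3.542632) = 2.107117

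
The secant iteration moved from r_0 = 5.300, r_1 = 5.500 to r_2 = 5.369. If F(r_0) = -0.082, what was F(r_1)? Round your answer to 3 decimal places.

0.156

The secant line through (5.300, -0.082) and (5.500, F(r_1)) crosses zero at r_2 = 5.369.
So (5.300, -0.082), (5.500, F(r_1)), (5.369, 0) are collinear:
F(r_1) = -0.082 · (5.500 − 5.369) / (5.300 − 5.369) = -0.082 · (0.13100)/(-0.06900) = 0.15568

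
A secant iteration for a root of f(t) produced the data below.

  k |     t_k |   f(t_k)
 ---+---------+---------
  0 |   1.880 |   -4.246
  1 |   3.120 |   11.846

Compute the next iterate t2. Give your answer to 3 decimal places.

2.207

t2 = 3.120 − 11.846·(3.120 − 1.880) / (11.846 − (-4.246))
   = 3.120 − (14.68904)/(16.09200) = 2.20718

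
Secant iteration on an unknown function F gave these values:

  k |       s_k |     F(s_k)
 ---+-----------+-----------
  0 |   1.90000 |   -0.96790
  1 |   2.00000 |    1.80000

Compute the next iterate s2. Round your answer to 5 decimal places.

1.93497

s2 = 2.00000 − 1.80000·(2.00000 − 1.90000) / (1.80000 − (-0.96790))
   = 2.00000 − (0.1800000)/(2.7679000) = 1.9349687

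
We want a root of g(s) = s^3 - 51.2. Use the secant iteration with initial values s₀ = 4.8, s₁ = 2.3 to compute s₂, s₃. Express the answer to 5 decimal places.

g(4.8) = 59.3920000, g(2.3) = -39.0330000
s₂ = 2.3000000 − (-39.0330000)·(2.3000000 − 4.8000000) / (-39.0330000 − 59.3920000) = 2.3000000 − (97.5825000)/(-98.4250000) = 3.2914402
g(3.2914402) = -15.5419245
s₃ = 3.2914402 − (-15.5419245)·(3.2914402 − 2.3000000) / (-15.5419245 − (-39.0330000)) = 3.2914402 − (-15.4088884)/(23.4910755) = 3.9473867

3.29144, 3.94739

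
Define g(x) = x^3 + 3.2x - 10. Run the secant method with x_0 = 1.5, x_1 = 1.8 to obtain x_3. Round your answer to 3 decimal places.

1.669

g(1.5) = -1.82500, g(1.8) = 1.59200
x_2 = 1.80000 − 1.59200·(1.80000 − 1.50000) / (1.59200 − (-1.82500)) = 1.80000 − (0.47760)/(3.41700) = 1.66023
g(1.66023) = -0.11109
x_3 = 1.66023 − (-0.11109)·(1.66023 − 1.80000) / (-0.11109 − 1.59200) = 1.66023 − (0.01553)/(-1.70309) = 1.66935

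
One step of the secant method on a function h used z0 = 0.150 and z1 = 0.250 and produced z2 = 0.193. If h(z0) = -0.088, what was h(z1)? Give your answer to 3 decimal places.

0.117

The secant line through (0.150, -0.088) and (0.250, h(z1)) crosses zero at z2 = 0.193.
So (0.150, -0.088), (0.250, h(z1)), (0.193, 0) are collinear:
h(z1) = -0.088 · (0.250 − 0.193) / (0.150 − 0.193) = -0.088 · (0.05700)/(-0.04300) = 0.11665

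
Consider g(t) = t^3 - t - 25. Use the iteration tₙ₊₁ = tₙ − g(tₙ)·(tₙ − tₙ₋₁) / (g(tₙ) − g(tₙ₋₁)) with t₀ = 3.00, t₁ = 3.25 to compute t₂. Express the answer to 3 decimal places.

3.035

g(3.00) = -1.00000, g(3.25) = 6.07812
t₂ = 3.25000 − 6.07812·(3.25000 − 3.00000) / (6.07812 − (-1.00000)) = 3.25000 − (1.51953)/(7.07812) = 3.03532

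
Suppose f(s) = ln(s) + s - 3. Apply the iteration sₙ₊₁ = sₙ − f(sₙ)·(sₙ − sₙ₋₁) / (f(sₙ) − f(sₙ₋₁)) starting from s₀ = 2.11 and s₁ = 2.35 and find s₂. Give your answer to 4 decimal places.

2.2089

f(2.11) = -0.143312, f(2.35) = 0.204415
s₂ = 2.350000 − 0.204415·(2.350000 − 2.110000) / (0.204415 − (-0.143312)) = 2.350000 − (0.049060)/(0.347727) = 2.208913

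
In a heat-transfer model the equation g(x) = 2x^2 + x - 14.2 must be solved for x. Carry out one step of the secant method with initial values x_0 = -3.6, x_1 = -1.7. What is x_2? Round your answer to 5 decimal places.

g(-3.6) = 8.1200000, g(-1.7) = -10.1200000
x_2 = -1.7000000 − (-10.1200000)·(-1.7000000 − (-3.6000000)) / (-10.1200000 − 8.1200000) = -1.7000000 − (-19.2280000)/(-18.2400000) = -2.7541667

-2.75417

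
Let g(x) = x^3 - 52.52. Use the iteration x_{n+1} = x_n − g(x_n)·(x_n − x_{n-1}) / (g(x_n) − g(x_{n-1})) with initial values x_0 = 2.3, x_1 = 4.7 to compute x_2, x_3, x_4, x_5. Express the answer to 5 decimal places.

g(2.3) = -40.3530000, g(4.7) = 51.3030000
x_2 = 4.7000000 − 51.3030000·(4.7000000 − 2.3000000) / (51.3030000 − (-40.3530000)) = 4.7000000 − (123.1272000)/(91.6560000) = 3.3566379
g(3.3566379) = -14.7007016
x_3 = 3.3566379 − (-14.7007016)·(3.3566379 − 4.7000000) / (-14.7007016 − 51.3030000) = 3.3566379 − (19.7483660)/(-66.0037016) = 3.6558387
g(3.6558387) = -3.6591413
x_4 = 3.6558387 − (-3.6591413)·(3.6558387 − 3.3566379) / (-3.6591413 − (-14.7007016)) = 3.6558387 − (-1.0948183)/(11.0415603) = 3.7549931
g(3.7549931) = 0.4253004
x_5 = 3.7549931 − 0.4253004·(3.7549931 − 3.6558387) / (0.4253004 − (-3.6591413)) = 3.7549931 − (0.0421704)/(4.0844417) = 3.7446684

3.35664, 3.65584, 3.75499, 3.74467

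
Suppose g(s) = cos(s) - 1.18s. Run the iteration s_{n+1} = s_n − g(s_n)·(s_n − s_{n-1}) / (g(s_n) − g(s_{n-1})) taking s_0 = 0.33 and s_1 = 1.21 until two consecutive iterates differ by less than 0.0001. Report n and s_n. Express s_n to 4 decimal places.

n = 5, s_n = 0.6662

g(0.33) = 0.556642, g(1.21) = -1.074781
s_2 = 1.210000 − (-1.074781)·(0.880000)/(-1.631423) = 0.630256;  |Δ| = 0.579744
g(0.630256) = 0.064174
s_3 = 0.630256 − 0.064174·(-0.579744)/(1.138954) = 0.662922;  |Δ| = 0.032665
g(0.662922) = 0.005950
s_4 = 0.662922 − 0.005950·(0.032665)/(-0.058224) = 0.666260;  |Δ| = 0.003338
g(0.666260) = -0.000048
s_5 = 0.666260 − (-0.000048)·(0.003338)/(-0.005997) = 0.666233;  |Δ| = 0.000027
|s_5 − s_4| = 0.000027 < 0.0001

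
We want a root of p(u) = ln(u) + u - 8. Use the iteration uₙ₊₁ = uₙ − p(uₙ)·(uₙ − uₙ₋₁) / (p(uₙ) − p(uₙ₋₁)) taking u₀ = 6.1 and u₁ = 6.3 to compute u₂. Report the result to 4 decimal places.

p(6.1) = -0.091711, p(6.3) = 0.140550
u₂ = 6.300000 − 0.140550·(6.300000 − 6.100000) / (0.140550 − (-0.091711)) = 6.300000 − (0.028110)/(0.232261) = 6.178973

6.1790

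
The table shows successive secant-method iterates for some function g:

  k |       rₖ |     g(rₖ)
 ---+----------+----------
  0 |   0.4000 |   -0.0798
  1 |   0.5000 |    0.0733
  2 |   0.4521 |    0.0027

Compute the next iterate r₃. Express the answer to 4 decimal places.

0.4503

r₃ = 0.4521 − 0.0027·(0.4521 − 0.5000) / (0.0027 − 0.0733)
   = 0.4521 − (-0.000129)/(-0.070600) = 0.450268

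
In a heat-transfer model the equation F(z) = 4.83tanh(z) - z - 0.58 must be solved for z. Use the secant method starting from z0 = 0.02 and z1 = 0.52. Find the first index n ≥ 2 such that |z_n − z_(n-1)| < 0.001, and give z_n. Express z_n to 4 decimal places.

n = 5, z_n = 0.1529

F(0.02) = -0.503413, F(0.52) = 1.207291
z2 = 0.520000 − 1.207291·(0.500000)/(1.710704) = 0.167136;  |Δ| = 0.352864
F(0.167136) = 0.052698
z3 = 0.167136 − 0.052698·(-0.352864)/(-1.154593) = 0.151031;  |Δ| = 0.016105
F(0.151031) = -0.007048
z4 = 0.151031 − (-0.007048)·(-0.016105)/(-0.059746) = 0.152931;  |Δ| = 0.001900
F(0.152931) = 0.000020
z5 = 0.152931 − 0.000020·(0.001900)/(0.007068) = 0.152925;  |Δ| = 0.000005
|z5 − z4| = 0.000005 < 0.001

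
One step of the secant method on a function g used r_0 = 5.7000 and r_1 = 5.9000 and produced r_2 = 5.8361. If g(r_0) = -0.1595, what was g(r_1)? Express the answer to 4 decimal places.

The secant line through (5.7000, -0.1595) and (5.9000, g(r_1)) crosses zero at r_2 = 5.8361.
So (5.7000, -0.1595), (5.9000, g(r_1)), (5.8361, 0) are collinear:
g(r_1) = -0.1595 · (5.9000 − 5.8361) / (5.7000 − 5.8361) = -0.1595 · (0.063900)/(-0.136100) = 0.074886

0.0749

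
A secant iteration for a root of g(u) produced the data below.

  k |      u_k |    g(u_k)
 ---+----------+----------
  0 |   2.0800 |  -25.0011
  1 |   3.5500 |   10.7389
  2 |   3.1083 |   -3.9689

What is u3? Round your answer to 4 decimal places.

3.2275

u3 = 3.1083 − (-3.9689)·(3.1083 − 3.5500) / (-3.9689 − 10.7389)
   = 3.1083 − (1.753063)/(-14.707800) = 3.227493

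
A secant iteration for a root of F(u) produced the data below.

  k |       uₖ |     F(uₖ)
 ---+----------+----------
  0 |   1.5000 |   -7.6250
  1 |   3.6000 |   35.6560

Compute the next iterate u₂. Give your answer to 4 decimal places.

1.8700

u₂ = 3.6000 − 35.6560·(3.6000 − 1.5000) / (35.6560 − (-7.6250))
   = 3.6000 − (74.877600)/(43.281000) = 1.869966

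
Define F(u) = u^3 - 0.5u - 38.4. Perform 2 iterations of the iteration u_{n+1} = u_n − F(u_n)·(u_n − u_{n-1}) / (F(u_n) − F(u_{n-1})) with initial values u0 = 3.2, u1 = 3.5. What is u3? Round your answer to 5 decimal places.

3.42301

F(3.2) = -7.2320000, F(3.5) = 2.7250000
u2 = 3.5000000 − 2.7250000·(3.5000000 − 3.2000000) / (2.7250000 − (-7.2320000)) = 3.5000000 − (0.8175000)/(9.9570000) = 3.4178970
F(3.4178970) = -0.1810092
u3 = 3.4178970 − (-0.1810092)·(3.4178970 − 3.5000000) / (-0.1810092 − 2.7250000) = 3.4178970 − (0.0148614)/(-2.9060092) = 3.4230110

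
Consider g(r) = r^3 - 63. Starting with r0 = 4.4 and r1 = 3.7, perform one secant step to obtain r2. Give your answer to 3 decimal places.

g(4.4) = 22.18400, g(3.7) = -12.34700
r2 = 3.70000 − (-12.34700)·(3.70000 − 4.40000) / (-12.34700 − 22.18400) = 3.70000 − (8.64290)/(-34.53100) = 3.95029

3.950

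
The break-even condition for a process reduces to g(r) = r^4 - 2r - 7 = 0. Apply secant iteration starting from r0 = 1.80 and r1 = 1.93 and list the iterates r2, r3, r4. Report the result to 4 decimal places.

g(1.80) = -0.102400, g(1.93) = 3.014880
r2 = 1.930000 − 3.014880·(1.930000 − 1.800000) / (3.014880 − (-0.102400)) = 1.930000 − (0.391934)/(3.117280) = 1.804270
g(1.804270) = -0.010966
r3 = 1.804270 − (-0.010966)·(1.804270 − 1.930000) / (-0.010966 − 3.014880) = 1.804270 − (0.001379)/(-3.025846) = 1.804726
g(1.804726) = -0.001168
r4 = 1.804726 − (-0.001168)·(1.804726 − 1.804270) / (-0.001168 − (-0.010966)) = 1.804726 − (-0.000001)/(0.009798) = 1.804780

1.8043, 1.8047, 1.8048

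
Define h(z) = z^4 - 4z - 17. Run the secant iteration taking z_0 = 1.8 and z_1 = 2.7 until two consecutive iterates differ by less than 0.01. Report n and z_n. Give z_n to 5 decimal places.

h(1.8) = -13.7024000, h(2.7) = 25.3441000
z_2 = 2.7000000 − 25.3441000·(0.9000000)/(39.0465000) = 2.1158327;  |Δ| = 0.5841673
h(2.1158327) = -5.4220593
z_3 = 2.1158327 − (-5.4220593)·(-0.5841673)/(-30.7661593) = 2.2187831;  |Δ| = 0.1029505
h(2.2187831) = -1.6392182
z_4 = 2.2187831 − (-1.6392182)·(0.1029505)/(3.7828411) = 2.2633946;  |Δ| = 0.0446115
h(2.2633946) = 0.1910917
z_5 = 2.2633946 − 0.1910917·(0.0446115)/(1.8303099) = 2.2587370;  |Δ| = 0.0046576
|z_5 − z_4| = 0.0046576 < 0.01

n = 5, z_n = 2.25874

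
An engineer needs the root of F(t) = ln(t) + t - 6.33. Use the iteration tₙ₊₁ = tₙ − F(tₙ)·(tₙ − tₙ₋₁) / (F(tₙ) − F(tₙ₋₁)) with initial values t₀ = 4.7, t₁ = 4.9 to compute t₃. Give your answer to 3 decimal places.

F(4.7) = -0.08244, F(4.9) = 0.15924
t₂ = 4.90000 − 0.15924·(4.90000 − 4.70000) / (0.15924 − (-0.08244)) = 4.90000 − (0.03185)/(0.24167) = 4.76822
F(4.76822) = 0.00020
t₃ = 4.76822 − 0.00020·(4.76822 − 4.90000) / (0.00020 − 0.15924) = 4.76822 − (-0.00003)/(-0.15904) = 4.76806

4.768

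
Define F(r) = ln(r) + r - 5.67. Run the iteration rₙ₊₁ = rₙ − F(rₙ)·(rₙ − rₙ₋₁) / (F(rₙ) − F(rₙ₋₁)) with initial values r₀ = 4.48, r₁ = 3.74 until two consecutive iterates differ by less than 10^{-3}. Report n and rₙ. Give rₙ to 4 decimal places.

n = 4, rₙ = 4.2282

F(4.48) = 0.309623, F(3.74) = -0.610914
r₂ = 3.740000 − (-0.610914)·(-0.740000)/(-0.920537) = 4.231101;  |Δ| = 0.491101
F(4.231101) = 0.003563
r₃ = 4.231101 − 0.003563·(0.491101)/(0.614477) = 4.228253;  |Δ| = 0.002848
F(4.228253) = 0.000042
r₄ = 4.228253 − 0.000042·(-0.002848)/(-0.003521) = 4.228219;  |Δ| = 0.000034
|r₄ − r₃| = 0.000034 < 10^{-3}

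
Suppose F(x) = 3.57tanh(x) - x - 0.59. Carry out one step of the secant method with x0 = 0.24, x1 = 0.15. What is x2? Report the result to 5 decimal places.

F(0.24) = 0.0107198, F(0.15) = -0.2084804
x2 = 0.1500000 − (-0.2084804)·(0.1500000 − 0.2400000) / (-0.2084804 − 0.0107198) = 0.1500000 − (0.0187632)/(-0.2192003) = 0.2355986

0.23560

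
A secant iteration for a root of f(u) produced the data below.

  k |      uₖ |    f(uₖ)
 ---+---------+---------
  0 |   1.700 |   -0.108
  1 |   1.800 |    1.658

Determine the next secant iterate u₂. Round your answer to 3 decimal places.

u₂ = 1.800 − 1.658·(1.800 − 1.700) / (1.658 − (-0.108))
   = 1.800 − (0.16580)/(1.76600) = 1.70612

1.706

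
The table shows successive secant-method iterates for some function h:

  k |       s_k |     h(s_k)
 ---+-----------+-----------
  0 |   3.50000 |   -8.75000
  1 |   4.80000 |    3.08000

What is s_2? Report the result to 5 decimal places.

4.46154

s_2 = 4.80000 − 3.08000·(4.80000 − 3.50000) / (3.08000 − (-8.75000))
   = 4.80000 − (4.0040000)/(11.8300000) = 4.4615385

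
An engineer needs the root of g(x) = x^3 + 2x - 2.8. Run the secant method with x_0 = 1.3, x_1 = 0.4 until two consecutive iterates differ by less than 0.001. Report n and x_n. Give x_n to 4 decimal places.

g(1.3) = 1.997000, g(0.4) = -1.936000
x_2 = 0.400000 − (-1.936000)·(-0.900000)/(-3.933000) = 0.843021;  |Δ| = 0.443021
g(0.843021) = -0.514838
x_3 = 0.843021 − (-0.514838)·(0.443021)/(1.421162) = 1.003512;  |Δ| = 0.160491
g(1.003512) = 0.217595
x_4 = 1.003512 − 0.217595·(0.160491)/(0.732433) = 0.955832;  |Δ| = 0.047680
g(0.955832) = -0.015073
x_5 = 0.955832 − (-0.015073)·(-0.047680)/(-0.232668) = 0.958921;  |Δ| = 0.003089
g(0.958921) = -0.000402
x_6 = 0.958921 − (-0.000402)·(0.003089)/(0.014671) = 0.959006;  |Δ| = 0.000085
|x_6 − x_5| = 0.000085 < 0.001

n = 6, x_n = 0.9590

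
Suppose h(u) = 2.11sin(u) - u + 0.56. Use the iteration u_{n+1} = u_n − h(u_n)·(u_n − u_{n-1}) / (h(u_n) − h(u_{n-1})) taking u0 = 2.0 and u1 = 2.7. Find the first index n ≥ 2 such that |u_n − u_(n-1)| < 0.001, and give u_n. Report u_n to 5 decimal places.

n = 5, u_n = 2.22909

h(2.0) = 0.4786176, h(2.7) = -1.2382285
u2 = 2.7000000 − (-1.2382285)·(0.7000000)/(-1.7168460) = 2.1951441;  |Δ| = 0.5048559
h(2.1951441) = 0.0767930
u3 = 2.1951441 − 0.0767930·(-0.5048559)/(1.3150215) = 2.2246260;  |Δ| = 0.0294820
h(2.2246260) = 0.0102082
u4 = 2.2246260 − 0.0102082·(0.0294820)/(-0.0665848) = 2.2291459;  |Δ| = 0.0045199
h(2.2291459) = -0.0001295
u5 = 2.2291459 − (-0.0001295)·(0.0045199)/(-0.0103377) = 2.2290893;  |Δ| = 0.0000566
|u5 − u4| = 0.0000566 < 0.001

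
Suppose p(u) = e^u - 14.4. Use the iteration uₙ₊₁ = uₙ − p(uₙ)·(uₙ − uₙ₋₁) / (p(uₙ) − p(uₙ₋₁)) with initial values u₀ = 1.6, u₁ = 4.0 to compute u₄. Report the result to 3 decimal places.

p(1.6) = -9.44697, p(4.0) = 40.19815
u₂ = 4.00000 − 40.19815·(4.00000 − 1.60000) / (40.19815 − (-9.44697)) = 4.00000 − (96.47556)/(49.64512) = 2.05670
p(2.05670) = -6.57991
u₃ = 2.05670 − (-6.57991)·(2.05670 − 4.00000) / (-6.57991 − 40.19815) = 2.05670 − (12.78677)/(-46.77806) = 2.33005
p(2.33005) = -4.12159
u₄ = 2.33005 − (-4.12159)·(2.33005 − 2.05670) / (-4.12159 − (-6.57991)) = 2.33005 − (-1.12664)/(2.45832) = 2.78834

2.788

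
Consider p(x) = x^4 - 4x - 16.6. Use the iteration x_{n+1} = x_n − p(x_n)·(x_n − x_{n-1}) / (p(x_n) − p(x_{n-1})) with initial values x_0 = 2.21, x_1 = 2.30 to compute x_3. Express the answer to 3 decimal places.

2.249

p(2.21) = -1.58557, p(2.30) = 2.18410
x_2 = 2.30000 − 2.18410·(2.30000 − 2.21000) / (2.18410 − (-1.58557)) = 2.30000 − (0.19657)/(3.76967) = 2.24786
p(2.24786) = -0.06010
x_3 = 2.24786 − (-0.06010)·(2.24786 − 2.30000) / (-0.06010 − 2.18410) = 2.24786 − (0.00313)/(-2.24420) = 2.24925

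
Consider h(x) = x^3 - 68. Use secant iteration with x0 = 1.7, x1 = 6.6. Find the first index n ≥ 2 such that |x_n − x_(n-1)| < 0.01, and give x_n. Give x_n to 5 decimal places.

n = 7, x_n = 4.08169

h(1.7) = -63.0870000, h(6.6) = 219.4960000
x2 = 6.6000000 − 219.4960000·(4.9000000)/(282.5830000) = 2.7939310;  |Δ| = 3.8060690
h(2.7939310) = -46.1904340
x3 = 2.7939310 − (-46.1904340)·(-3.8060690)/(-265.6864340) = 3.4556282;  |Δ| = 0.6616972
h(3.4556282) = -26.7350771
x4 = 3.4556282 − (-26.7350771)·(0.6616972)/(19.4553569) = 4.3649164;  |Δ| = 0.9092882
h(4.3649164) = 15.1625508
x5 = 4.3649164 − 15.1625508·(0.9092882)/(41.8976279) = 4.0358494;  |Δ| = 0.3290670
h(4.0358494) = -2.2637611
x6 = 4.0358494 − (-2.2637611)·(-0.3290670)/(-17.4263119) = 4.0785968;  |Δ| = 0.0427474
h(4.0785968) = -0.1527401
x7 = 4.0785968 − (-0.1527401)·(0.0427474)/(2.1110210) = 4.0816897;  |Δ| = 0.0030929
|x7 − x6| = 0.0030929 < 0.01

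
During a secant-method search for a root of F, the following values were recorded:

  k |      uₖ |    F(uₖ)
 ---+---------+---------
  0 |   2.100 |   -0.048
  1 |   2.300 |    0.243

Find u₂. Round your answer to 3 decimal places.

u₂ = 2.300 − 0.243·(2.300 − 2.100) / (0.243 − (-0.048))
   = 2.300 − (0.04860)/(0.29100) = 2.13299

2.133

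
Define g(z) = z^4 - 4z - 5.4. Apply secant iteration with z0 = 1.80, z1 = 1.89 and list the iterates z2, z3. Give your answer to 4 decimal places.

1.8995, 1.8986

g(1.80) = -2.102400, g(1.89) = -0.200102
z2 = 1.890000 − (-0.200102)·(1.890000 − 1.800000) / (-0.200102 − (-2.102400)) = 1.890000 − (-0.018009)/(1.902298) = 1.899467
g(1.899467) = 0.019616
z3 = 1.899467 − 0.019616·(1.899467 − 1.890000) / (0.019616 − (-0.200102)) = 1.899467 − (0.000186)/(0.219717) = 1.898622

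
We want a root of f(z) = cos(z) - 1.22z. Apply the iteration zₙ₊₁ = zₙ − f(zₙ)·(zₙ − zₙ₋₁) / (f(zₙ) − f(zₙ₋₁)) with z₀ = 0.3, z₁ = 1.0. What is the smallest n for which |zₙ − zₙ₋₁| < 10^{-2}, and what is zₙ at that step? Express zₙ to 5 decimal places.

f(0.3) = 0.5893365, f(1.0) = -0.6796977
z₂ = 1.0000000 − (-0.6796977)·(0.7000000)/(-1.2690342) = 0.6250784;  |Δ| = 0.3749216
f(0.6250784) = 0.0483217
z₃ = 0.6250784 − 0.0483217·(-0.3749216)/(0.7280194) = 0.6499635;  |Δ| = 0.0248851
f(0.6499635) = 0.0031505
z₄ = 0.6499635 − 0.0031505·(0.0248851)/(-0.0451712) = 0.6516991;  |Δ| = 0.0017356
|z₄ − z₃| = 0.0017356 < 10^{-2}

n = 4, zₙ = 0.65170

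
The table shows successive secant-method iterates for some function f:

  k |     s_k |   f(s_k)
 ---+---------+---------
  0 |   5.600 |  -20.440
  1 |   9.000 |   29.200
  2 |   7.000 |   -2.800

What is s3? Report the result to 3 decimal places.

7.175

s3 = 7.000 − (-2.800)·(7.000 − 9.000) / (-2.800 − 29.200)
   = 7.000 − (5.60000)/(-32.00000) = 7.17500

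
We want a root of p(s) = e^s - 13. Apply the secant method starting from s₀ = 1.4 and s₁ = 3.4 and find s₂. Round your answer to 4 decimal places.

2.0905

p(1.4) = -8.944800, p(3.4) = 16.964100
s₂ = 3.400000 − 16.964100·(3.400000 − 1.400000) / (16.964100 − (-8.944800)) = 3.400000 − (33.928200)/(25.908900) = 2.090481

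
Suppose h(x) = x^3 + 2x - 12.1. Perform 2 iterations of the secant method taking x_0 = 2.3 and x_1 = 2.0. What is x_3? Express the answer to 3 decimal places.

2.007

h(2.3) = 4.66700, h(2.0) = -0.10000
x_2 = 2.00000 − (-0.10000)·(2.00000 − 2.30000) / (-0.10000 − 4.66700) = 2.00000 − (0.03000)/(-4.76700) = 2.00629
h(2.00629) = -0.01166
x_3 = 2.00629 − (-0.01166)·(2.00629 − 2.00000) / (-0.01166 − (-0.10000)) = 2.00629 − (-0.00007)/(0.08834) = 2.00712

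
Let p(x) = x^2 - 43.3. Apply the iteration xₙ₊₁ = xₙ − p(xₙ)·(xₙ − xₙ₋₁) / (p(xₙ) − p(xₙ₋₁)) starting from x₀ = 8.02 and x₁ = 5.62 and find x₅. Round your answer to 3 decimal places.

6.580

p(8.02) = 21.02040, p(5.62) = -11.71560
x₂ = 5.62000 − (-11.71560)·(5.62000 − 8.02000) / (-11.71560 − 21.02040) = 5.62000 − (28.11744)/(-32.73600) = 6.47891
p(6.47891) = -1.32366
x₃ = 6.47891 − (-1.32366)·(6.47891 − 5.62000) / (-1.32366 − (-11.71560)) = 6.47891 − (-1.13691)/(10.39194) = 6.58832
p(6.58832) = 0.10594
x₄ = 6.58832 − 0.10594·(6.58832 − 6.47891) / (0.10594 − (-1.32366)) = 6.58832 − (0.01159)/(1.42960) = 6.58021
p(6.58021) = -0.00082
x₅ = 6.58021 − (-0.00082)·(6.58021 − 6.58832) / (-0.00082 − 0.10594) = 6.58021 − (0.00001)/(-0.10676) = 6.58027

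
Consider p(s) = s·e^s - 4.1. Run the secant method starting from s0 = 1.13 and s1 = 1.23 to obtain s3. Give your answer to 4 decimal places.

1.2157

p(1.13) = -0.601908, p(1.23) = 0.108112
s2 = 1.230000 − 0.108112·(1.230000 − 1.130000) / (0.108112 − (-0.601908)) = 1.230000 − (0.010811)/(0.710020) = 1.214773
p(1.214773) = -0.006784
s3 = 1.214773 − (-0.006784)·(1.214773 − 1.230000) / (-0.006784 − 0.108112) = 1.214773 − (0.000103)/(-0.114897) = 1.215672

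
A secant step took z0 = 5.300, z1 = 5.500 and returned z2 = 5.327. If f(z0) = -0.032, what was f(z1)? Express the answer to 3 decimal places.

0.205

The secant line through (5.300, -0.032) and (5.500, f(z1)) crosses zero at z2 = 5.327.
So (5.300, -0.032), (5.500, f(z1)), (5.327, 0) are collinear:
f(z1) = -0.032 · (5.500 − 5.327) / (5.300 − 5.327) = -0.032 · (0.17300)/(-0.02700) = 0.20504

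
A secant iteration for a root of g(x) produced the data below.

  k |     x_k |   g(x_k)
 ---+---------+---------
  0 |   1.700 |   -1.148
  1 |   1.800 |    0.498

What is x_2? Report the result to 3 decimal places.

x_2 = 1.800 − 0.498·(1.800 − 1.700) / (0.498 − (-1.148))
   = 1.800 − (0.04980)/(1.64600) = 1.76974

1.770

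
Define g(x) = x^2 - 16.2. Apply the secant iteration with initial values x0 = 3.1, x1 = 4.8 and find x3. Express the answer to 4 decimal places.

g(3.1) = -6.590000, g(4.8) = 6.840000
x2 = 4.800000 − 6.840000·(4.800000 − 3.100000) / (6.840000 − (-6.590000)) = 4.800000 − (11.628000)/(13.430000) = 3.934177
g(3.934177) = -0.722250
x3 = 3.934177 − (-0.722250)·(3.934177 − 4.800000) / (-0.722250 − 6.840000) = 3.934177 − (0.625340)/(-7.562250) = 4.016870

4.0169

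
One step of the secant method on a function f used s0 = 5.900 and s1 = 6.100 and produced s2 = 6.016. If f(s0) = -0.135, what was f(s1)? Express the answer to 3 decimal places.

0.098

The secant line through (5.900, -0.135) and (6.100, f(s1)) crosses zero at s2 = 6.016.
So (5.900, -0.135), (6.100, f(s1)), (6.016, 0) are collinear:
f(s1) = -0.135 · (6.100 − 6.016) / (5.900 − 6.016) = -0.135 · (0.08400)/(-0.11600) = 0.09776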